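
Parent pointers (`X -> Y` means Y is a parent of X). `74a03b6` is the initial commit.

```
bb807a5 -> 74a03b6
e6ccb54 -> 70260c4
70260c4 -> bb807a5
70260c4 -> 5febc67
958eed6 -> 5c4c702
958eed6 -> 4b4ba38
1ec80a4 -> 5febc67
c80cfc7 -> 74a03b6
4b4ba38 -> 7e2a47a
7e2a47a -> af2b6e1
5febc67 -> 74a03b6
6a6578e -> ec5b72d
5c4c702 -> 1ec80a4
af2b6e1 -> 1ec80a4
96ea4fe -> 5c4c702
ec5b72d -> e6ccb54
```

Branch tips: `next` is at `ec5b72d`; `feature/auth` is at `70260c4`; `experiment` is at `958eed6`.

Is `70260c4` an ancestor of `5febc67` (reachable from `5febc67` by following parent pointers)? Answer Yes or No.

Ancestors of 5febc67: {5febc67, 74a03b6}.
70260c4 is not in that set, so it is not an ancestor of 5febc67.

No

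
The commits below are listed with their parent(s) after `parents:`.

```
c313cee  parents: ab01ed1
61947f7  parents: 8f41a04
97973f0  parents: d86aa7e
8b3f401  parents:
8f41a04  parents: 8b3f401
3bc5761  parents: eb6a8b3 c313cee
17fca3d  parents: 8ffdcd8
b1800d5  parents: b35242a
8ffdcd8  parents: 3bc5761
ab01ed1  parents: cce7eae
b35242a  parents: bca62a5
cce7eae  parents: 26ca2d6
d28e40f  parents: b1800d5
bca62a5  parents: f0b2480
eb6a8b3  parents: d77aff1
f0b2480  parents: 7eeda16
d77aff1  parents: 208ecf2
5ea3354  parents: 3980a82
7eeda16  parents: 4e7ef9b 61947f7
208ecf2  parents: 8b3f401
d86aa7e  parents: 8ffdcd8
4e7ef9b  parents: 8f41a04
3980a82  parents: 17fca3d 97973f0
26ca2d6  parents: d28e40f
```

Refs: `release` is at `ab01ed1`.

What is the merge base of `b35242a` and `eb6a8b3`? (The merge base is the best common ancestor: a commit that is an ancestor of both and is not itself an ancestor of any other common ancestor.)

8b3f401

Ancestors of b35242a: {4e7ef9b, 61947f7, 7eeda16, 8b3f401, 8f41a04, b35242a, bca62a5, f0b2480}.
Ancestors of eb6a8b3: {208ecf2, 8b3f401, d77aff1, eb6a8b3}.
Common ancestors: {8b3f401}.
The only common ancestor is 8b3f401, so it is the merge base.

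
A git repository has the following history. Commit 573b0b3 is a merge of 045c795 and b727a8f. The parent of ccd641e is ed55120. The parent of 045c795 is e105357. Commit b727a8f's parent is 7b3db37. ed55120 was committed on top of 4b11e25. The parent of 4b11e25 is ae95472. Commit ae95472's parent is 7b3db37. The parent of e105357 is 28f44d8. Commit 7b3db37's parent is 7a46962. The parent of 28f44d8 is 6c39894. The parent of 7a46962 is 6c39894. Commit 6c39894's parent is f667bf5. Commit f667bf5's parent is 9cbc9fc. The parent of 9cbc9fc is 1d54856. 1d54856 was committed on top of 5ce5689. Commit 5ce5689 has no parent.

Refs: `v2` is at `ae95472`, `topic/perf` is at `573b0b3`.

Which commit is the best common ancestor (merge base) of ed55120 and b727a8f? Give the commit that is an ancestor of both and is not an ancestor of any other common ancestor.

Ancestors of ed55120: {1d54856, 4b11e25, 5ce5689, 6c39894, 7a46962, 7b3db37, 9cbc9fc, ae95472, ed55120, f667bf5}.
Ancestors of b727a8f: {1d54856, 5ce5689, 6c39894, 7a46962, 7b3db37, 9cbc9fc, b727a8f, f667bf5}.
Common ancestors: {1d54856, 5ce5689, 6c39894, 7a46962, 7b3db37, 9cbc9fc, f667bf5}.
Among these, 7b3db37 is not an ancestor of any other common ancestor — it is the merge base.

7b3db37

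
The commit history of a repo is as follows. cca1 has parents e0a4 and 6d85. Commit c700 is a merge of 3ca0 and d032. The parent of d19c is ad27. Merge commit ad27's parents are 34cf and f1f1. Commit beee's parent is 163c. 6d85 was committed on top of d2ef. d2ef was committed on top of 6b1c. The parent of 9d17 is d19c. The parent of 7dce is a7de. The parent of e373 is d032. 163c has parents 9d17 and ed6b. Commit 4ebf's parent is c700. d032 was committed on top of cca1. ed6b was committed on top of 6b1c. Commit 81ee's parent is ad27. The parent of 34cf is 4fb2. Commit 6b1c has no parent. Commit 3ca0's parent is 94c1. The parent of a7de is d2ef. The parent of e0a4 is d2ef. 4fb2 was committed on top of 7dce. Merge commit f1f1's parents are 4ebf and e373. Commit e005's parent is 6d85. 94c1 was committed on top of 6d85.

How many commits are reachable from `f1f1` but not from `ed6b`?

11

Reachable from f1f1: {3ca0, 4ebf, 6b1c, 6d85, 94c1, c700, cca1, d032, d2ef, e0a4, e373, f1f1}.
Reachable from ed6b: {6b1c, ed6b}.
In f1f1's history but not ed6b's: {3ca0, 4ebf, 6d85, 94c1, c700, cca1, d032, d2ef, e0a4, e373, f1f1} — 11 commits.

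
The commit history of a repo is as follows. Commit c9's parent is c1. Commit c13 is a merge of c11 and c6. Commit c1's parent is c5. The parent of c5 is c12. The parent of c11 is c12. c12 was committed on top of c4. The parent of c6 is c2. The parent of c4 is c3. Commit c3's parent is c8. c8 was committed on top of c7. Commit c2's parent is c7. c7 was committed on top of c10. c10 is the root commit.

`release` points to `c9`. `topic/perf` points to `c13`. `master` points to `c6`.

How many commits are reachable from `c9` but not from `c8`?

6

Reachable from c9: {c1, c10, c12, c3, c4, c5, c7, c8, c9}.
Reachable from c8: {c10, c7, c8}.
In c9's history but not c8's: {c1, c12, c3, c4, c5, c9} — 6 commits.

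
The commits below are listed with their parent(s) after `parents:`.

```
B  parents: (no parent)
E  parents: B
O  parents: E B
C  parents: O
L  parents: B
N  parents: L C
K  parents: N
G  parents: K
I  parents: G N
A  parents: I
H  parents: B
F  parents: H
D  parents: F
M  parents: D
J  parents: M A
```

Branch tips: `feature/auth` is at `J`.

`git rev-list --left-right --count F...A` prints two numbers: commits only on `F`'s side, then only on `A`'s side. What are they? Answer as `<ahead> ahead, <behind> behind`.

2 ahead, 9 behind

Reachable from F: {B, F, H}.
Reachable from A: {A, B, C, E, G, I, K, L, N, O}.
Only in F's history (ahead): {F, H} — 2.
Only in A's history (behind): {A, C, E, G, I, K, L, N, O} — 9.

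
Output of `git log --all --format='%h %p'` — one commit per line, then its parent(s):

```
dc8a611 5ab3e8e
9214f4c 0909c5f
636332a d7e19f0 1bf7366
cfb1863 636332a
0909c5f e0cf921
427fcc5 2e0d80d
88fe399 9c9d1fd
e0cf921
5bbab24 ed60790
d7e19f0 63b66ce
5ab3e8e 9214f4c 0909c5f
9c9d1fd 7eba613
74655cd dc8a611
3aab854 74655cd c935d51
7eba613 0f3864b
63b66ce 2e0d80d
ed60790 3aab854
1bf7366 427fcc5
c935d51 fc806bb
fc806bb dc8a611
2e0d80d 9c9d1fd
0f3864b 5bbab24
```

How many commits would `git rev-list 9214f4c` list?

Walking parent pointers from 9214f4c: reachable set = {0909c5f, 9214f4c, e0cf921}.
That is 3 commits.

3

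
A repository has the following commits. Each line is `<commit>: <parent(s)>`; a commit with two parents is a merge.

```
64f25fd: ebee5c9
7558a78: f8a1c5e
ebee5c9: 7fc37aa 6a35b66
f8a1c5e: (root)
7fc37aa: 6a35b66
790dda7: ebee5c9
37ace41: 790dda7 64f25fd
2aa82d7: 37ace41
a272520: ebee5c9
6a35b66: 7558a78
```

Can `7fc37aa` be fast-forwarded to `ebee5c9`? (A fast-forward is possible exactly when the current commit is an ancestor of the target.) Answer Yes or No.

A fast-forward from 7fc37aa to ebee5c9 is possible iff 7fc37aa is an ancestor of ebee5c9.
Ancestors of ebee5c9: {6a35b66, 7558a78, 7fc37aa, ebee5c9, f8a1c5e}.
7fc37aa is among them, so fast-forward is possible.

Yes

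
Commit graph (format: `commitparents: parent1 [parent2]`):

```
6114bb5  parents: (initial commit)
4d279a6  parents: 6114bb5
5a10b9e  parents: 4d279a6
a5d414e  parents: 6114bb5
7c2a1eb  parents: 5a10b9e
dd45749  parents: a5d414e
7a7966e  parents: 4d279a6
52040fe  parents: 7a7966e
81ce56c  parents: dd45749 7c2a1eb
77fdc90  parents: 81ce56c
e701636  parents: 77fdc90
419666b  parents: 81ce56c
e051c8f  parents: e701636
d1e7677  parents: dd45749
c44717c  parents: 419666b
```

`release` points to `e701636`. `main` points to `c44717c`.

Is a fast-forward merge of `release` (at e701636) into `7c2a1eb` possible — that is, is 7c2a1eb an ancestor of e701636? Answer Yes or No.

Yes

A fast-forward from 7c2a1eb to e701636 is possible iff 7c2a1eb is an ancestor of e701636.
Ancestors of e701636: {4d279a6, 5a10b9e, 6114bb5, 77fdc90, 7c2a1eb, 81ce56c, a5d414e, dd45749, e701636}.
7c2a1eb is among them, so fast-forward is possible.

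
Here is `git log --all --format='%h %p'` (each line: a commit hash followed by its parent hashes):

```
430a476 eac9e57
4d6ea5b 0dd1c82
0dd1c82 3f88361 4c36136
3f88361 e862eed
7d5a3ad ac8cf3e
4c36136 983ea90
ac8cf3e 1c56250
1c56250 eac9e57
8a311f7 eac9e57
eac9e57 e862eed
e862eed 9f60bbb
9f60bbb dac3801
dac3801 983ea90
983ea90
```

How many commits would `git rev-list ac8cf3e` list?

7

Walking parent pointers from ac8cf3e: reachable set = {1c56250, 983ea90, 9f60bbb, ac8cf3e, dac3801, e862eed, eac9e57}.
That is 7 commits.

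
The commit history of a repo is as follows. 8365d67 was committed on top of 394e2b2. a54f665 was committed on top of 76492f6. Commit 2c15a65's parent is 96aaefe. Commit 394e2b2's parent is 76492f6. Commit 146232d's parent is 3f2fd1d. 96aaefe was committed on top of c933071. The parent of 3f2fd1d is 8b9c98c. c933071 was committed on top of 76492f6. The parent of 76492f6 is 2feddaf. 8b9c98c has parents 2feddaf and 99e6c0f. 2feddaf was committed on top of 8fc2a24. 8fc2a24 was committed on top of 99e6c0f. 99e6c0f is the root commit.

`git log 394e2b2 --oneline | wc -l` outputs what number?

Walking parent pointers from 394e2b2: reachable set = {2feddaf, 394e2b2, 76492f6, 8fc2a24, 99e6c0f}.
That is 5 commits.

5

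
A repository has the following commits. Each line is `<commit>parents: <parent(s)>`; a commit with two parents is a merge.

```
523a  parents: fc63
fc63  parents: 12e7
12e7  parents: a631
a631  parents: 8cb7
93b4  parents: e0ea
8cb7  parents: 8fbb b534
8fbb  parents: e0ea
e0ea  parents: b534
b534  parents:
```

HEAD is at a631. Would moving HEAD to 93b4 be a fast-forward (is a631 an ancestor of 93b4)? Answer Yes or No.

No

A fast-forward from a631 to 93b4 is possible iff a631 is an ancestor of 93b4.
Ancestors of 93b4: {93b4, b534, e0ea}.
a631 is not among them, so fast-forward is not possible.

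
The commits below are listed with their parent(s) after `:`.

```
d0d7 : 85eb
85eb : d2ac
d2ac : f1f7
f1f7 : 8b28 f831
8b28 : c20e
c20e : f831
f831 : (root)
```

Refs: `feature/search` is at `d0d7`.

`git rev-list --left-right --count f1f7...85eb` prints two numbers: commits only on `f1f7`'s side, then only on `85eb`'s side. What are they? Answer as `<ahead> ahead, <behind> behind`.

Reachable from f1f7: {8b28, c20e, f1f7, f831}.
Reachable from 85eb: {85eb, 8b28, c20e, d2ac, f1f7, f831}.
Only in f1f7's history (ahead): {} — 0.
Only in 85eb's history (behind): {85eb, d2ac} — 2.

0 ahead, 2 behind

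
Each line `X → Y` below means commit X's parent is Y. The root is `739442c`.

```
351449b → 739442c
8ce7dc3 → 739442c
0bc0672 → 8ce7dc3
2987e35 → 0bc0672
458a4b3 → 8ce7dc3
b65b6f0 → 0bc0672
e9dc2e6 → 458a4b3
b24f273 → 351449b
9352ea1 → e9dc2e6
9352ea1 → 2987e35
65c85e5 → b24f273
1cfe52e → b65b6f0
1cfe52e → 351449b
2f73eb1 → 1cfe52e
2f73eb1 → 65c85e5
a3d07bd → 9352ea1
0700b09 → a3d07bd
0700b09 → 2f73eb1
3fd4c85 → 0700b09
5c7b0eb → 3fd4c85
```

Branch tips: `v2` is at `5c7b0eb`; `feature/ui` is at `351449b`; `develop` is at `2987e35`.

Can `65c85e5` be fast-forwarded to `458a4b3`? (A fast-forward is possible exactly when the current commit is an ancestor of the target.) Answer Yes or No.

A fast-forward from 65c85e5 to 458a4b3 is possible iff 65c85e5 is an ancestor of 458a4b3.
Ancestors of 458a4b3: {458a4b3, 739442c, 8ce7dc3}.
65c85e5 is not among them, so fast-forward is not possible.

No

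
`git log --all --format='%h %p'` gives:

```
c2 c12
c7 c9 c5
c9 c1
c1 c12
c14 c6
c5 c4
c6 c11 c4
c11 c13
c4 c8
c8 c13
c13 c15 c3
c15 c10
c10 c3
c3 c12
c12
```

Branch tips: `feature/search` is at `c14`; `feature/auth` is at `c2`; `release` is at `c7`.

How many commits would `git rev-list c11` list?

6

Walking parent pointers from c11: reachable set = {c10, c11, c12, c13, c15, c3}.
That is 6 commits.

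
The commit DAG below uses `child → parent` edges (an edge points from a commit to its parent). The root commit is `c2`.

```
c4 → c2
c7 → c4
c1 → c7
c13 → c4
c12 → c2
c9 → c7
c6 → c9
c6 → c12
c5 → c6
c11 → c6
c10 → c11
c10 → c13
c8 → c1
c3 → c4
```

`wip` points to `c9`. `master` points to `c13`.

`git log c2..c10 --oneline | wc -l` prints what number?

Reachable from c10: {c10, c11, c12, c13, c2, c4, c6, c7, c9}.
Reachable from c2: {c2}.
In c10's history but not c2's: {c10, c11, c12, c13, c4, c6, c7, c9} — 8 commits.

8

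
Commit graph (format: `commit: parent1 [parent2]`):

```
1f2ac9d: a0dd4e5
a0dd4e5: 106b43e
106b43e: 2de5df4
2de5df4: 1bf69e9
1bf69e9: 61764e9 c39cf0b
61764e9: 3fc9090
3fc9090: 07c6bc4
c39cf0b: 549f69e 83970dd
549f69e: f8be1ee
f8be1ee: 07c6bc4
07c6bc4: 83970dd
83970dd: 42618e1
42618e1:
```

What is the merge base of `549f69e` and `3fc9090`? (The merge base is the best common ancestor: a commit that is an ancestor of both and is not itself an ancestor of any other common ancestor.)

Ancestors of 549f69e: {07c6bc4, 42618e1, 549f69e, 83970dd, f8be1ee}.
Ancestors of 3fc9090: {07c6bc4, 3fc9090, 42618e1, 83970dd}.
Common ancestors: {07c6bc4, 42618e1, 83970dd}.
Among these, 07c6bc4 is not an ancestor of any other common ancestor — it is the merge base.

07c6bc4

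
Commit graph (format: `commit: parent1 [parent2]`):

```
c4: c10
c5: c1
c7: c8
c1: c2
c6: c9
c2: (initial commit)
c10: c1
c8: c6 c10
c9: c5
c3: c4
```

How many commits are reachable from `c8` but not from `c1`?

5

Reachable from c8: {c1, c10, c2, c5, c6, c8, c9}.
Reachable from c1: {c1, c2}.
In c8's history but not c1's: {c10, c5, c6, c8, c9} — 5 commits.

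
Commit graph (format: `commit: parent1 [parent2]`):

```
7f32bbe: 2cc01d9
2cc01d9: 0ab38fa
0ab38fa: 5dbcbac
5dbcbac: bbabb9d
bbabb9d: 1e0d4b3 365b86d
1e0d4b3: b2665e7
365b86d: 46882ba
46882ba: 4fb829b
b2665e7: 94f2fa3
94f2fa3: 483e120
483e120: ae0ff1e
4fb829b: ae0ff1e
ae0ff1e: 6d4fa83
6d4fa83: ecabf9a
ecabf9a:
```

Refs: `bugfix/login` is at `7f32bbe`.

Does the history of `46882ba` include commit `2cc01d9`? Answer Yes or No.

No

Ancestors of 46882ba: {46882ba, 4fb829b, 6d4fa83, ae0ff1e, ecabf9a}.
2cc01d9 is not in that set, so it is not an ancestor of 46882ba.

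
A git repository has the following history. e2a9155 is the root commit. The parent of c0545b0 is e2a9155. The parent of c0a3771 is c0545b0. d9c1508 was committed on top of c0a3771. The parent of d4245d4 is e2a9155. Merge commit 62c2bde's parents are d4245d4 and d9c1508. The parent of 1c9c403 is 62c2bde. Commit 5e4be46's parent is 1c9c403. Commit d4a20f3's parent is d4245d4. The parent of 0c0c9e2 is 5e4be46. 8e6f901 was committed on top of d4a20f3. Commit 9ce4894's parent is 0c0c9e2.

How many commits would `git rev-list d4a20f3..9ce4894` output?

Reachable from 9ce4894: {0c0c9e2, 1c9c403, 5e4be46, 62c2bde, 9ce4894, c0545b0, c0a3771, d4245d4, d9c1508, e2a9155}.
Reachable from d4a20f3: {d4245d4, d4a20f3, e2a9155}.
In 9ce4894's history but not d4a20f3's: {0c0c9e2, 1c9c403, 5e4be46, 62c2bde, 9ce4894, c0545b0, c0a3771, d9c1508} — 8 commits.

8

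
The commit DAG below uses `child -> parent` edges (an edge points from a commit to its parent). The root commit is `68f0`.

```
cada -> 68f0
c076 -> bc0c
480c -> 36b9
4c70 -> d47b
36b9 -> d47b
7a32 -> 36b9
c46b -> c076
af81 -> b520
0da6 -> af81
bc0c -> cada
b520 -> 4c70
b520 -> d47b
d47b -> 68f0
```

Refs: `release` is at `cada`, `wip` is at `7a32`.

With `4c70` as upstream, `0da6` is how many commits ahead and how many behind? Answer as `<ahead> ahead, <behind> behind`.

Reachable from 0da6: {0da6, 4c70, 68f0, af81, b520, d47b}.
Reachable from 4c70: {4c70, 68f0, d47b}.
Only in 0da6's history (ahead): {0da6, af81, b520} — 3.
Only in 4c70's history (behind): {} — 0.

3 ahead, 0 behind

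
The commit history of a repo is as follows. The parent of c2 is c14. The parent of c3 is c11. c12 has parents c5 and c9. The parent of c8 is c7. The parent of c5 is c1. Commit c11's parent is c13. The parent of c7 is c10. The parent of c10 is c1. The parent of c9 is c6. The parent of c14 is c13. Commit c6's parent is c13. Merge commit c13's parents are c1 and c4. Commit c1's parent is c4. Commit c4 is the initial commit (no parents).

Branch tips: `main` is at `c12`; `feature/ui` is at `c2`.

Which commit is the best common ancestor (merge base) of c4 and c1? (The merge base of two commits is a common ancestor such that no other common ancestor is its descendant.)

Ancestors of c4: {c4}.
Ancestors of c1: {c1, c4}.
Common ancestors: {c4}.
The only common ancestor is c4, so it is the merge base.

c4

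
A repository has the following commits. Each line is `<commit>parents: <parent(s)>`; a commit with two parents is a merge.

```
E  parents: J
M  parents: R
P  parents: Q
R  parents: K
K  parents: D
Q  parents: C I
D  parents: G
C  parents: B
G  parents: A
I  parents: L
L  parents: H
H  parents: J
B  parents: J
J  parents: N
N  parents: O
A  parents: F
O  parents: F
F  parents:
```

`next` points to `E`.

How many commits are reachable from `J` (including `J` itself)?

Walking parent pointers from J: reachable set = {F, J, N, O}.
That is 4 commits.

4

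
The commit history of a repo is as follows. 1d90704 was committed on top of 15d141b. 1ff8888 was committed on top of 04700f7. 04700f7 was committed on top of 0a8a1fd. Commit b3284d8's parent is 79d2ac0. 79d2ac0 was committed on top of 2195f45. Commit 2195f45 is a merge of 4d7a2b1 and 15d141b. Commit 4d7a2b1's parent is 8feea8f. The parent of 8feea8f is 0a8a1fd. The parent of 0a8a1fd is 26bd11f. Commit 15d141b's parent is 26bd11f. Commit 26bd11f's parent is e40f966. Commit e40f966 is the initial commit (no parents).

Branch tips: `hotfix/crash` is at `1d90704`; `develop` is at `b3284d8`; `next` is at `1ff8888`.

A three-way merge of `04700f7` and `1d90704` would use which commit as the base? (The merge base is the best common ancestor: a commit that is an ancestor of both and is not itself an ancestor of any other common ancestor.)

26bd11f

Ancestors of 04700f7: {04700f7, 0a8a1fd, 26bd11f, e40f966}.
Ancestors of 1d90704: {15d141b, 1d90704, 26bd11f, e40f966}.
Common ancestors: {26bd11f, e40f966}.
Among these, 26bd11f is not an ancestor of any other common ancestor — it is the merge base.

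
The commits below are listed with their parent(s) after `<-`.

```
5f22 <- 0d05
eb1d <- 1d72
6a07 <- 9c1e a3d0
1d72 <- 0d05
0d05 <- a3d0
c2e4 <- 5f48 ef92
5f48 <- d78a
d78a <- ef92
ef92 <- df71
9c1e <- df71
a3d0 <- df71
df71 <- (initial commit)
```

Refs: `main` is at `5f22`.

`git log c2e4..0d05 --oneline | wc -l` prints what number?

Reachable from 0d05: {0d05, a3d0, df71}.
Reachable from c2e4: {5f48, c2e4, d78a, df71, ef92}.
In 0d05's history but not c2e4's: {0d05, a3d0} — 2 commits.

2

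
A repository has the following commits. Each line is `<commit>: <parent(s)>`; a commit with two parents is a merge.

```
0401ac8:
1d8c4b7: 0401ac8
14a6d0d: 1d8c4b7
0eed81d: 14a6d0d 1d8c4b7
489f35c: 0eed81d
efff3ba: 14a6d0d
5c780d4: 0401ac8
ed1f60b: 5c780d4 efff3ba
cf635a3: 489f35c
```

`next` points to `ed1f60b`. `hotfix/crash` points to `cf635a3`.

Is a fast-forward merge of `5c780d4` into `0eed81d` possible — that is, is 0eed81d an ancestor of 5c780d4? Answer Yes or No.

No

A fast-forward from 0eed81d to 5c780d4 is possible iff 0eed81d is an ancestor of 5c780d4.
Ancestors of 5c780d4: {0401ac8, 5c780d4}.
0eed81d is not among them, so fast-forward is not possible.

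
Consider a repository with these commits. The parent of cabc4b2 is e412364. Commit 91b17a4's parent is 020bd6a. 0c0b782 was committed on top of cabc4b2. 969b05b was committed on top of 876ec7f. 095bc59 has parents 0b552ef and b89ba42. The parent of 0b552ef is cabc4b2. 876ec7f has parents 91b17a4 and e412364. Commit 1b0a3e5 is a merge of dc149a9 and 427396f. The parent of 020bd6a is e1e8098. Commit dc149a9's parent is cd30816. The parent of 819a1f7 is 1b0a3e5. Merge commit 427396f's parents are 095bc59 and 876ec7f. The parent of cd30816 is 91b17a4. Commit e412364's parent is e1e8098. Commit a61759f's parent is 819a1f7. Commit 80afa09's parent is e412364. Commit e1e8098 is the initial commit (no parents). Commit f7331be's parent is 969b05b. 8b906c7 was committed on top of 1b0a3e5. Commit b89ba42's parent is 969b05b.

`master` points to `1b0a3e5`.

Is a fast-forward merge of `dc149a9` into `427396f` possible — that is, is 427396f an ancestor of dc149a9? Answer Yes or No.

No

A fast-forward from 427396f to dc149a9 is possible iff 427396f is an ancestor of dc149a9.
Ancestors of dc149a9: {020bd6a, 91b17a4, cd30816, dc149a9, e1e8098}.
427396f is not among them, so fast-forward is not possible.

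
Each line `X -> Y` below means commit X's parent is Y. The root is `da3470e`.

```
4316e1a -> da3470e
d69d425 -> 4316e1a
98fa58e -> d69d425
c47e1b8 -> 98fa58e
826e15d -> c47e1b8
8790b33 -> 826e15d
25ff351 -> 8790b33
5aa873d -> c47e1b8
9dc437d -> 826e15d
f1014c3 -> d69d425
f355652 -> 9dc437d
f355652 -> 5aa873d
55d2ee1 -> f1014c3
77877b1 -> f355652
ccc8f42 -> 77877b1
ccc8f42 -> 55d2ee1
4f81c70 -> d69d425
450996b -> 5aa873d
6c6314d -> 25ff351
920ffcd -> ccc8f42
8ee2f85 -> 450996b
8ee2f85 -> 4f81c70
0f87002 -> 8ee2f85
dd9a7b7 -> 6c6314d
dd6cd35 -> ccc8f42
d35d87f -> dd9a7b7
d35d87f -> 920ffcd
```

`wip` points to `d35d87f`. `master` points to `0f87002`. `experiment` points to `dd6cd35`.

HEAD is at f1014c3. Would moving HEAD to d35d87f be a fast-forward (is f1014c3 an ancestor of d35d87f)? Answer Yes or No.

Yes

A fast-forward from f1014c3 to d35d87f is possible iff f1014c3 is an ancestor of d35d87f.
Ancestors of d35d87f: {25ff351, 4316e1a, 55d2ee1, 5aa873d, 6c6314d, 77877b1, 826e15d, 8790b33, 920ffcd, 98fa58e, 9dc437d, c47e1b8, ccc8f42, d35d87f, d69d425, da3470e, dd9a7b7, f1014c3, f355652}.
f1014c3 is among them, so fast-forward is possible.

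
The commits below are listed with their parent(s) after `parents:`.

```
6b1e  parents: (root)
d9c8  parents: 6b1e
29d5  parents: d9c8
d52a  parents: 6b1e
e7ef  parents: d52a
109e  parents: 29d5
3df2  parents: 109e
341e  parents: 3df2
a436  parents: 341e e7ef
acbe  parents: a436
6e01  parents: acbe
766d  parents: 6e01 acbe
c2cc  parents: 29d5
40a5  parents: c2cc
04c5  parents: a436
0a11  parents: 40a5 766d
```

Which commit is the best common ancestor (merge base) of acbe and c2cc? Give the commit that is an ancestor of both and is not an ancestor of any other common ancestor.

Ancestors of acbe: {109e, 29d5, 341e, 3df2, 6b1e, a436, acbe, d52a, d9c8, e7ef}.
Ancestors of c2cc: {29d5, 6b1e, c2cc, d9c8}.
Common ancestors: {29d5, 6b1e, d9c8}.
Among these, 29d5 is not an ancestor of any other common ancestor — it is the merge base.

29d5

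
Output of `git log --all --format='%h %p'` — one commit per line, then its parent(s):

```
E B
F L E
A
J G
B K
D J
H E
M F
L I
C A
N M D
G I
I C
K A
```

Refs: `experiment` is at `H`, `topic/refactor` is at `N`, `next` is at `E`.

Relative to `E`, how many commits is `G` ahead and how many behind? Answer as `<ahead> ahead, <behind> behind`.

Reachable from G: {A, C, G, I}.
Reachable from E: {A, B, E, K}.
Only in G's history (ahead): {C, G, I} — 3.
Only in E's history (behind): {B, E, K} — 3.

3 ahead, 3 behind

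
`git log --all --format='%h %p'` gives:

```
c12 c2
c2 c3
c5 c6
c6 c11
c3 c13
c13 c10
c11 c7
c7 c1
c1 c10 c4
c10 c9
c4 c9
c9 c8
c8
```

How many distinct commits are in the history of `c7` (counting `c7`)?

6

Walking parent pointers from c7: reachable set = {c1, c10, c4, c7, c8, c9}.
That is 6 commits.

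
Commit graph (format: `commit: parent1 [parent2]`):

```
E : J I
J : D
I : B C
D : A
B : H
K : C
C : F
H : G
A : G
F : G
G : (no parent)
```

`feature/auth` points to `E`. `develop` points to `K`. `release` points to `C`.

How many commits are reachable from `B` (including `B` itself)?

3

Walking parent pointers from B: reachable set = {B, G, H}.
That is 3 commits.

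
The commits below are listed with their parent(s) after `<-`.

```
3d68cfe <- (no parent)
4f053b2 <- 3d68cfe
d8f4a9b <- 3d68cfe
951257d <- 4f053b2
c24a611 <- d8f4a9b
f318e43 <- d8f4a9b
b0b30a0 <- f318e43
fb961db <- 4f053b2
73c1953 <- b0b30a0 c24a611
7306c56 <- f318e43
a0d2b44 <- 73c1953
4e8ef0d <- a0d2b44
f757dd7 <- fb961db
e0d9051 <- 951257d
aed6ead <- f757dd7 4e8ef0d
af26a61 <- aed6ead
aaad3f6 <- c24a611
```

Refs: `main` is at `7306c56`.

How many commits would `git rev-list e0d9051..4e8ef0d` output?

Reachable from 4e8ef0d: {3d68cfe, 4e8ef0d, 73c1953, a0d2b44, b0b30a0, c24a611, d8f4a9b, f318e43}.
Reachable from e0d9051: {3d68cfe, 4f053b2, 951257d, e0d9051}.
In 4e8ef0d's history but not e0d9051's: {4e8ef0d, 73c1953, a0d2b44, b0b30a0, c24a611, d8f4a9b, f318e43} — 7 commits.

7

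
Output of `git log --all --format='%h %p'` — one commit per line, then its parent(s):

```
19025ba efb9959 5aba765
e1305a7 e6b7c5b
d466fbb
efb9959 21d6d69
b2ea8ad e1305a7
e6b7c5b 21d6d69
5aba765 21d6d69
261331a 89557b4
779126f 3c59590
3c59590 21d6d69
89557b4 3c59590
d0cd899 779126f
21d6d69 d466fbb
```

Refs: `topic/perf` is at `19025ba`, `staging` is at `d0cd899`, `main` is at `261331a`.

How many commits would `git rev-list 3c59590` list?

3

Walking parent pointers from 3c59590: reachable set = {21d6d69, 3c59590, d466fbb}.
That is 3 commits.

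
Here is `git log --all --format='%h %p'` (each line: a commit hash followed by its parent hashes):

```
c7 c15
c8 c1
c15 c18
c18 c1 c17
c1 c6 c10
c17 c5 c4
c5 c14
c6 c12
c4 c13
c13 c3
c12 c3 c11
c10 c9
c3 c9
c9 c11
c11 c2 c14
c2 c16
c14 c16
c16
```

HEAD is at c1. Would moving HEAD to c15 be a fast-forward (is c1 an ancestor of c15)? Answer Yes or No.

A fast-forward from c1 to c15 is possible iff c1 is an ancestor of c15.
Ancestors of c15: {c1, c10, c11, c12, c13, c14, c15, c16, c17, c18, c2, c3, c4, c5, c6, c9}.
c1 is among them, so fast-forward is possible.

Yes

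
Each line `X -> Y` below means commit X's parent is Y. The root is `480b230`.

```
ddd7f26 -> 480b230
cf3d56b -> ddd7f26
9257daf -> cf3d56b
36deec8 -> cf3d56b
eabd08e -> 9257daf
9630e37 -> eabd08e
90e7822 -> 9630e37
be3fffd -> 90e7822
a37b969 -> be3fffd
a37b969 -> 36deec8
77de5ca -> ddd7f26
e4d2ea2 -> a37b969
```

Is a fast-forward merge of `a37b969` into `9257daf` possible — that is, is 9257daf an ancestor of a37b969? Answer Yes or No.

Yes

A fast-forward from 9257daf to a37b969 is possible iff 9257daf is an ancestor of a37b969.
Ancestors of a37b969: {36deec8, 480b230, 90e7822, 9257daf, 9630e37, a37b969, be3fffd, cf3d56b, ddd7f26, eabd08e}.
9257daf is among them, so fast-forward is possible.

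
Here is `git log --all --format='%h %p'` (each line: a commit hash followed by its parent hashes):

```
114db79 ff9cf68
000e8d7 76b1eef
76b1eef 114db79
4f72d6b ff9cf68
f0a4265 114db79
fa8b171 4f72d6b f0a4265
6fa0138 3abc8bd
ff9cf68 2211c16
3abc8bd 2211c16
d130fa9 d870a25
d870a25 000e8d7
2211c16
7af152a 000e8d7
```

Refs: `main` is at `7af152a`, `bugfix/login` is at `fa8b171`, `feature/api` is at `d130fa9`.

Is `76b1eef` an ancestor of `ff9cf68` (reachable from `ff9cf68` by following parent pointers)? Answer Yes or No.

Ancestors of ff9cf68: {2211c16, ff9cf68}.
76b1eef is not in that set, so it is not an ancestor of ff9cf68.

No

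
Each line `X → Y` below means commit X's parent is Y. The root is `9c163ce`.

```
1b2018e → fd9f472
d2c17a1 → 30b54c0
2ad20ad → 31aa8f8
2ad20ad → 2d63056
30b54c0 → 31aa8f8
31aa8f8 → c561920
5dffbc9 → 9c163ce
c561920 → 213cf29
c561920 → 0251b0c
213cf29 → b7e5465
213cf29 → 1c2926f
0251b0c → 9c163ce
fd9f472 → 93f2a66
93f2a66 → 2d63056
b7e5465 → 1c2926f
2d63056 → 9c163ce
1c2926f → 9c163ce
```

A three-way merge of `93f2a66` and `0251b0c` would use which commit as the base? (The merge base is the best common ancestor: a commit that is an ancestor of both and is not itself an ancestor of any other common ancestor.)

9c163ce

Ancestors of 93f2a66: {2d63056, 93f2a66, 9c163ce}.
Ancestors of 0251b0c: {0251b0c, 9c163ce}.
Common ancestors: {9c163ce}.
The only common ancestor is 9c163ce, so it is the merge base.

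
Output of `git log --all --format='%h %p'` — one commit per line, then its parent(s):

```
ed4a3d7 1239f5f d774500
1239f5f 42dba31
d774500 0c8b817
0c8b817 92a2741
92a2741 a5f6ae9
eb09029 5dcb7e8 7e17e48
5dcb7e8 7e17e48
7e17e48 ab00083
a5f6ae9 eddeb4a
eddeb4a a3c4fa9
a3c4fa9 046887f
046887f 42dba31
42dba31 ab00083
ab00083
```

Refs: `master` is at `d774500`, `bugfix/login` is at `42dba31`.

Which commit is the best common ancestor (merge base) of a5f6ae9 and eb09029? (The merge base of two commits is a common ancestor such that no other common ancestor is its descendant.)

ab00083

Ancestors of a5f6ae9: {046887f, 42dba31, a3c4fa9, a5f6ae9, ab00083, eddeb4a}.
Ancestors of eb09029: {5dcb7e8, 7e17e48, ab00083, eb09029}.
Common ancestors: {ab00083}.
The only common ancestor is ab00083, so it is the merge base.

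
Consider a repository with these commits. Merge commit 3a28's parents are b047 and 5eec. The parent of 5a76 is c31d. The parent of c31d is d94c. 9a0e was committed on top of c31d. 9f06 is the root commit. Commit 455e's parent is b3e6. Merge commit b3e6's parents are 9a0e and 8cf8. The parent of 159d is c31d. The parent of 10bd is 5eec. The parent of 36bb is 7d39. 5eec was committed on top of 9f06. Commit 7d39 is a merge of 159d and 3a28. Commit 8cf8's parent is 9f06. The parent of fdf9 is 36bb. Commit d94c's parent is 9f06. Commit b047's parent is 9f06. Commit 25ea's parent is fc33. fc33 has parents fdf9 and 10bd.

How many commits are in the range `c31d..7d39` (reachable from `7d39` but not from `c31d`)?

5

Reachable from 7d39: {159d, 3a28, 5eec, 7d39, 9f06, b047, c31d, d94c}.
Reachable from c31d: {9f06, c31d, d94c}.
In 7d39's history but not c31d's: {159d, 3a28, 5eec, 7d39, b047} — 5 commits.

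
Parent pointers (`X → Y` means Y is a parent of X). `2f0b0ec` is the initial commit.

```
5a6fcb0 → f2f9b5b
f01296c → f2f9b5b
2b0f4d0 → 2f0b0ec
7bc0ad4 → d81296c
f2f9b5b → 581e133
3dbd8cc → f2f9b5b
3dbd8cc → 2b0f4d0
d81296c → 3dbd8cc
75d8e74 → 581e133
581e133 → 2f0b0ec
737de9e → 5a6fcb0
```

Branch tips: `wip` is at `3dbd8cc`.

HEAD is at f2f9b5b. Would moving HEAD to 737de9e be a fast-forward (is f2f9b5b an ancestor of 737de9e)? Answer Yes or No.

A fast-forward from f2f9b5b to 737de9e is possible iff f2f9b5b is an ancestor of 737de9e.
Ancestors of 737de9e: {2f0b0ec, 581e133, 5a6fcb0, 737de9e, f2f9b5b}.
f2f9b5b is among them, so fast-forward is possible.

Yes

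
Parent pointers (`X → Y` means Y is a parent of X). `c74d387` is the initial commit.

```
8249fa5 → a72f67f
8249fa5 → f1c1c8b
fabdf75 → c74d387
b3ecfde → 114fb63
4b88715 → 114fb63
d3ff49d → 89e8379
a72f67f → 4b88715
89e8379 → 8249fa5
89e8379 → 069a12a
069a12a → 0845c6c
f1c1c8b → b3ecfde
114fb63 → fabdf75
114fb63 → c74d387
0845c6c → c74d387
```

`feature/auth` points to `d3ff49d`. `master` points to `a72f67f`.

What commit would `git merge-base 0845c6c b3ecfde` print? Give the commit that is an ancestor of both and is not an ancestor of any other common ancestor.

c74d387

Ancestors of 0845c6c: {0845c6c, c74d387}.
Ancestors of b3ecfde: {114fb63, b3ecfde, c74d387, fabdf75}.
Common ancestors: {c74d387}.
The only common ancestor is c74d387, so it is the merge base.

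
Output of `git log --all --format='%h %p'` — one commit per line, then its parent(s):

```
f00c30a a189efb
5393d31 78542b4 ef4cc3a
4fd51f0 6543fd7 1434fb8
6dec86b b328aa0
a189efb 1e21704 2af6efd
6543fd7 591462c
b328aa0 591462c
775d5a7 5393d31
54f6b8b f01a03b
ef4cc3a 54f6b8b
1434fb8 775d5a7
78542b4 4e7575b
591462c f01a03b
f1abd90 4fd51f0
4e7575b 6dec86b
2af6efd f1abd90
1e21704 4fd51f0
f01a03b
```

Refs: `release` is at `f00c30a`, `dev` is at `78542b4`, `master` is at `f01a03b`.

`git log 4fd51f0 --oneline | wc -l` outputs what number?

13

Walking parent pointers from 4fd51f0: reachable set = {1434fb8, 4e7575b, 4fd51f0, 5393d31, 54f6b8b, 591462c, 6543fd7, 6dec86b, 775d5a7, 78542b4, b328aa0, ef4cc3a, f01a03b}.
That is 13 commits.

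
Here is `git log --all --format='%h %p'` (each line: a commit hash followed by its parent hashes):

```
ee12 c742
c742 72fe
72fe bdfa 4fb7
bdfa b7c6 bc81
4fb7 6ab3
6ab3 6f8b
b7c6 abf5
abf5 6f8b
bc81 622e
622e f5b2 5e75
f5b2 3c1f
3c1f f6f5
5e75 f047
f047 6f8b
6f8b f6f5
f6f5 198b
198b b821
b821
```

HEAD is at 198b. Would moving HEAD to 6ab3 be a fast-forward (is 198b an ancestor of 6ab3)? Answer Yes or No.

A fast-forward from 198b to 6ab3 is possible iff 198b is an ancestor of 6ab3.
Ancestors of 6ab3: {198b, 6ab3, 6f8b, b821, f6f5}.
198b is among them, so fast-forward is possible.

Yes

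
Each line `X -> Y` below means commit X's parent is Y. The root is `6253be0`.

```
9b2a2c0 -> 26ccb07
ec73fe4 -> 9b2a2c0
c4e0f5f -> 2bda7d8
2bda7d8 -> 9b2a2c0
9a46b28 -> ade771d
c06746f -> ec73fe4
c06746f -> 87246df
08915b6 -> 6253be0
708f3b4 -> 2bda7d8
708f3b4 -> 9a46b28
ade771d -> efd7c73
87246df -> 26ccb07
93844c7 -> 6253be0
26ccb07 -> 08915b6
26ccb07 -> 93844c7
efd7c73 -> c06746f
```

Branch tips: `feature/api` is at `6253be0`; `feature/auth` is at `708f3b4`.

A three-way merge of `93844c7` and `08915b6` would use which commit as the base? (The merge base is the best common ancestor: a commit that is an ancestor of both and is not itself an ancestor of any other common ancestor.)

6253be0

Ancestors of 93844c7: {6253be0, 93844c7}.
Ancestors of 08915b6: {08915b6, 6253be0}.
Common ancestors: {6253be0}.
The only common ancestor is 6253be0, so it is the merge base.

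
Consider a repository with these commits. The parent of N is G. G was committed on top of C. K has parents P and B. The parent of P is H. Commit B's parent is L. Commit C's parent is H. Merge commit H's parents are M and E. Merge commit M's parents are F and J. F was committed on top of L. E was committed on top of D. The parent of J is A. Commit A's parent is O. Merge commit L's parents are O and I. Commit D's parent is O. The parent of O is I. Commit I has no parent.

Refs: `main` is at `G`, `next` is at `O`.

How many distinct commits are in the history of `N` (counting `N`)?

Walking parent pointers from N: reachable set = {A, C, D, E, F, G, H, I, J, L, M, N, O}.
That is 13 commits.

13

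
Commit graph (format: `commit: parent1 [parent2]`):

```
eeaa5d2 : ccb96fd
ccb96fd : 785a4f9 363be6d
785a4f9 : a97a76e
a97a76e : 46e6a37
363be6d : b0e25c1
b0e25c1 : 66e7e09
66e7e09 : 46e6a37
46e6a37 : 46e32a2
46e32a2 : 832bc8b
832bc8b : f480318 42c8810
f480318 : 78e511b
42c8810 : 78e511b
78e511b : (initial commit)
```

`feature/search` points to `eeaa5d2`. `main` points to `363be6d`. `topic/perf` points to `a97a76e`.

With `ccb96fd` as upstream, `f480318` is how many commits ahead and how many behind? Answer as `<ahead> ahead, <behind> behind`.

Reachable from f480318: {78e511b, f480318}.
Reachable from ccb96fd: {363be6d, 42c8810, 46e32a2, 46e6a37, 66e7e09, 785a4f9, 78e511b, 832bc8b, a97a76e, b0e25c1, ccb96fd, f480318}.
Only in f480318's history (ahead): {} — 0.
Only in ccb96fd's history (behind): {363be6d, 42c8810, 46e32a2, 46e6a37, 66e7e09, 785a4f9, 832bc8b, a97a76e, b0e25c1, ccb96fd} — 10.

0 ahead, 10 behind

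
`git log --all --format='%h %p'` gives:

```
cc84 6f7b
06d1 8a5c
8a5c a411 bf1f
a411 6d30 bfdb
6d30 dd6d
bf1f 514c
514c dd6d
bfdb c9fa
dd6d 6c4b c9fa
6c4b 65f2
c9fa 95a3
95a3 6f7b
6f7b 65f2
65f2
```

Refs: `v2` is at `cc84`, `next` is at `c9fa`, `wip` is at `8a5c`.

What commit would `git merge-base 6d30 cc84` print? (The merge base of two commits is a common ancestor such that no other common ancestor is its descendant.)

6f7b

Ancestors of 6d30: {65f2, 6c4b, 6d30, 6f7b, 95a3, c9fa, dd6d}.
Ancestors of cc84: {65f2, 6f7b, cc84}.
Common ancestors: {65f2, 6f7b}.
Among these, 6f7b is not an ancestor of any other common ancestor — it is the merge base.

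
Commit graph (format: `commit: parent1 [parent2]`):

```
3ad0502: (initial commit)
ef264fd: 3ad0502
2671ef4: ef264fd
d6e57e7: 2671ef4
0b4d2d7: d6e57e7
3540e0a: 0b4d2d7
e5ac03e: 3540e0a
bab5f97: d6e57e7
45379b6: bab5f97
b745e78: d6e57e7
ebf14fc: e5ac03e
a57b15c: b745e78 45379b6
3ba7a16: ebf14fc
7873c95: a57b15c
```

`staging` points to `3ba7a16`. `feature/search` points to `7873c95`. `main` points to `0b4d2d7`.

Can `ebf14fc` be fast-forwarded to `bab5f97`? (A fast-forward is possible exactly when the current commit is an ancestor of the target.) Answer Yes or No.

No

A fast-forward from ebf14fc to bab5f97 is possible iff ebf14fc is an ancestor of bab5f97.
Ancestors of bab5f97: {2671ef4, 3ad0502, bab5f97, d6e57e7, ef264fd}.
ebf14fc is not among them, so fast-forward is not possible.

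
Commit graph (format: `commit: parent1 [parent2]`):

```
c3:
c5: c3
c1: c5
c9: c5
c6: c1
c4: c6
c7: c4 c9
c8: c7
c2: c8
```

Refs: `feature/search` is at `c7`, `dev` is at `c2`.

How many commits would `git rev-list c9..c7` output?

4

Reachable from c7: {c1, c3, c4, c5, c6, c7, c9}.
Reachable from c9: {c3, c5, c9}.
In c7's history but not c9's: {c1, c4, c6, c7} — 4 commits.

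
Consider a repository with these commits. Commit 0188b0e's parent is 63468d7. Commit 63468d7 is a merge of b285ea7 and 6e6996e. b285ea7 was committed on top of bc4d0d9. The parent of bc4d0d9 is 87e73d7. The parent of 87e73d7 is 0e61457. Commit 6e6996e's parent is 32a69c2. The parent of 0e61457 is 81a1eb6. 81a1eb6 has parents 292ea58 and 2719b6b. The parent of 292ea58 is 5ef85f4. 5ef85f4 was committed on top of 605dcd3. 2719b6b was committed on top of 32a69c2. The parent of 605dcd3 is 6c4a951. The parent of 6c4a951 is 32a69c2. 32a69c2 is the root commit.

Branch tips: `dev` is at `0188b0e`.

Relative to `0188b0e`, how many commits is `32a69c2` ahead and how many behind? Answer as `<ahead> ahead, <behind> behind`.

0 ahead, 13 behind

Reachable from 32a69c2: {32a69c2}.
Reachable from 0188b0e: {0188b0e, 0e61457, 2719b6b, 292ea58, 32a69c2, 5ef85f4, 605dcd3, 63468d7, 6c4a951, 6e6996e, 81a1eb6, 87e73d7, b285ea7, bc4d0d9}.
Only in 32a69c2's history (ahead): {} — 0.
Only in 0188b0e's history (behind): {0188b0e, 0e61457, 2719b6b, 292ea58, 5ef85f4, 605dcd3, 63468d7, 6c4a951, 6e6996e, 81a1eb6, 87e73d7, b285ea7, bc4d0d9} — 13.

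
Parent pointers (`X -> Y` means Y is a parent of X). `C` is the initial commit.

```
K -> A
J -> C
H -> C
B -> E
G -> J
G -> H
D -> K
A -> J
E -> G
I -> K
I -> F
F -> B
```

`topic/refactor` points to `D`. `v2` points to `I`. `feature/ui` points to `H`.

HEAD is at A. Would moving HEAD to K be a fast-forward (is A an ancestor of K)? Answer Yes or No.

Yes

A fast-forward from A to K is possible iff A is an ancestor of K.
Ancestors of K: {A, C, J, K}.
A is among them, so fast-forward is possible.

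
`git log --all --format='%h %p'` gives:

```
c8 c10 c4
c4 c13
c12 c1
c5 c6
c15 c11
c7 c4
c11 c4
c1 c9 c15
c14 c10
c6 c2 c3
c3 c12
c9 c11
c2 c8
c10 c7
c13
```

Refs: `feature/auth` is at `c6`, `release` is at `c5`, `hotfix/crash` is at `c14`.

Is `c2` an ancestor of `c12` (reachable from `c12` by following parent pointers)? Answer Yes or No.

No

Ancestors of c12: {c1, c11, c12, c13, c15, c4, c9}.
c2 is not in that set, so it is not an ancestor of c12.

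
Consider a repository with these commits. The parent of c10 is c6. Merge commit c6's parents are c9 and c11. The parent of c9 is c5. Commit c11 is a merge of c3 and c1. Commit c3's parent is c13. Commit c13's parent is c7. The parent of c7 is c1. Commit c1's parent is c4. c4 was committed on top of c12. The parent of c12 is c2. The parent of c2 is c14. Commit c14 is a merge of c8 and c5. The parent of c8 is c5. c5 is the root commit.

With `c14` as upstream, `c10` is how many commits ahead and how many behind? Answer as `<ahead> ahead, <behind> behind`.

11 ahead, 0 behind

Reachable from c10: {c1, c10, c11, c12, c13, c14, c2, c3, c4, c5, c6, c7, c8, c9}.
Reachable from c14: {c14, c5, c8}.
Only in c10's history (ahead): {c1, c10, c11, c12, c13, c2, c3, c4, c6, c7, c9} — 11.
Only in c14's history (behind): {} — 0.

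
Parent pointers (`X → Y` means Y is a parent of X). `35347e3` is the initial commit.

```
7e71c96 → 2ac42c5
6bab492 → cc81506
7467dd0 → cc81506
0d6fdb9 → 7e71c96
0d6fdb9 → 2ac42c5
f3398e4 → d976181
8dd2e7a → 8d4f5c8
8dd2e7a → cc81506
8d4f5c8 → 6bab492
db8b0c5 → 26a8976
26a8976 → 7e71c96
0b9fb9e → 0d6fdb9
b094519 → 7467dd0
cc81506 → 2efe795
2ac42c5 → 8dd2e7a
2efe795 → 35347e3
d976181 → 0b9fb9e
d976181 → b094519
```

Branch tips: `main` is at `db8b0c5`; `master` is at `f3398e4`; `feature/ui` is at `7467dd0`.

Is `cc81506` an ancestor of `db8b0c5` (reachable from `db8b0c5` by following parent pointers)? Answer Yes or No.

Ancestors of db8b0c5 (commits reachable by following parents): {26a8976, 2ac42c5, 2efe795, 35347e3, 6bab492, 7e71c96, 8d4f5c8, 8dd2e7a, cc81506, db8b0c5}.
cc81506 is in that set, so it is an ancestor of db8b0c5.

Yes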